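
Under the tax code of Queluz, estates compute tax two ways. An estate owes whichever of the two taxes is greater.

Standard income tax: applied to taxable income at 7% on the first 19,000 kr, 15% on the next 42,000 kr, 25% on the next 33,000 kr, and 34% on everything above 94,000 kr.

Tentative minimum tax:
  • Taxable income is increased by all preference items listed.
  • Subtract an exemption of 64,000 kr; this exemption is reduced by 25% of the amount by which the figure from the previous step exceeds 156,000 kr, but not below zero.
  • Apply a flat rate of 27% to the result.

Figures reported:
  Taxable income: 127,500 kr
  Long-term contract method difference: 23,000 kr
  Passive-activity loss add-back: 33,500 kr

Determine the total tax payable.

Standard income tax:
  19,000 kr × 7% = 1,330 kr
  42,000 kr × 15% = 6,300 kr
  33,000 kr × 25% = 8,250 kr
  33,500 kr × 34% = 11,390 kr
  → 27,270 kr

Tentative minimum tax:
  Adjusted income: 127,500 kr + 23,000 kr + 33,500 kr = 184,000 kr
  Exemption: 64,000 kr − 25% × (184,000 kr − 156,000 kr) = 64,000 kr − 7,000 kr = 57,000 kr
  Base: 184,000 kr − 57,000 kr = 127,000 kr
  127,000 kr × 27% = 34,290 kr

34,290 kr > 27,270 kr, so the tentative minimum tax is the binding amount.

34,290 kr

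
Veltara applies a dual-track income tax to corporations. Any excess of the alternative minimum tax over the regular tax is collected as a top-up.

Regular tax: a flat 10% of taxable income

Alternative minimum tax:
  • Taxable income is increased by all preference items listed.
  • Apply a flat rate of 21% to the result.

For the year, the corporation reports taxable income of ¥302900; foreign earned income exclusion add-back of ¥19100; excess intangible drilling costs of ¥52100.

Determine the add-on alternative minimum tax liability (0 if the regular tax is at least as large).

¥48271

Regular tax:
  ¥302900 × 10% = ¥30290

Alternative minimum tax:
  Adjusted income: ¥302900 + ¥19100 + ¥52100 = ¥374100
  ¥374100 × 21% = ¥78561

Excess of alternative minimum tax over regular tax: ¥78561 − ¥30290 = ¥48271.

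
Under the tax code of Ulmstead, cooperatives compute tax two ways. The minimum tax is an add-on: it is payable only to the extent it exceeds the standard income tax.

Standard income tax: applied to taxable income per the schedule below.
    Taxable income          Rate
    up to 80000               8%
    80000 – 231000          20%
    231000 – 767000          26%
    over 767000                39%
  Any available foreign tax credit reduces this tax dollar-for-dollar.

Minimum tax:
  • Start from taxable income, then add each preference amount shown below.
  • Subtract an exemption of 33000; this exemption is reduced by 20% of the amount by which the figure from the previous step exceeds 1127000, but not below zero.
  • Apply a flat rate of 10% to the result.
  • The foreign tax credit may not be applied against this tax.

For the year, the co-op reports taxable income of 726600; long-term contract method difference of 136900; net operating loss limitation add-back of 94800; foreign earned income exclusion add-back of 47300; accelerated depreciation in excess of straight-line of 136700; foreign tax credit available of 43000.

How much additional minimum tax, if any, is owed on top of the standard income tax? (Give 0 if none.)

Standard income tax:
  80000 × 8% = 6400
  151000 × 20% = 30200
  495600 × 26% = 128856
  → 165456
  Less foreign tax credit 43000 → 122456

Minimum tax:
  Adjusted income: 726600 + 136900 + 94800 + 47300 + 136700 = 1142300
  Exemption: 33000 − 20% × (1142300 − 1127000) = 33000 − 3060 = 29940
  Base: 1142300 − 29940 = 1112360
  1112360 × 10% = 111236

111236 ≤ 122456, so no add-on is due.

0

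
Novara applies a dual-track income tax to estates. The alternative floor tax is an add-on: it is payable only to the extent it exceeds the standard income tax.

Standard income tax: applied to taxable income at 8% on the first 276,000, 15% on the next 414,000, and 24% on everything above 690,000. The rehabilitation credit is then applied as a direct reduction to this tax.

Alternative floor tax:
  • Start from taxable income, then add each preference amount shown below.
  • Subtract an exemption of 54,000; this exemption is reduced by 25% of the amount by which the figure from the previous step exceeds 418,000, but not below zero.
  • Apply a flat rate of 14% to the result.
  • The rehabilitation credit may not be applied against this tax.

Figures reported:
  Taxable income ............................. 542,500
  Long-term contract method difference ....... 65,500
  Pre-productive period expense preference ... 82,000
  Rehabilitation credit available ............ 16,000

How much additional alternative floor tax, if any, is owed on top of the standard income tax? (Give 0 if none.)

50,545

Standard income tax:
  276,000 × 8% = 22,080
  266,500 × 15% = 39,975
  → 62,055
  Less rehabilitation credit 16,000 → 46,055

Alternative floor tax:
  Adjusted income: 542,500 + 65,500 + 82,000 = 690,000
  Exemption: 25% × (690,000 − 418,000) = 68,000 ≥ 54,000, so the exemption is fully phased out
  Base: 690,000 − 0 = 690,000
  690,000 × 14% = 96,600

Excess of alternative floor tax over standard income tax: 96,600 − 46,055 = 50,545.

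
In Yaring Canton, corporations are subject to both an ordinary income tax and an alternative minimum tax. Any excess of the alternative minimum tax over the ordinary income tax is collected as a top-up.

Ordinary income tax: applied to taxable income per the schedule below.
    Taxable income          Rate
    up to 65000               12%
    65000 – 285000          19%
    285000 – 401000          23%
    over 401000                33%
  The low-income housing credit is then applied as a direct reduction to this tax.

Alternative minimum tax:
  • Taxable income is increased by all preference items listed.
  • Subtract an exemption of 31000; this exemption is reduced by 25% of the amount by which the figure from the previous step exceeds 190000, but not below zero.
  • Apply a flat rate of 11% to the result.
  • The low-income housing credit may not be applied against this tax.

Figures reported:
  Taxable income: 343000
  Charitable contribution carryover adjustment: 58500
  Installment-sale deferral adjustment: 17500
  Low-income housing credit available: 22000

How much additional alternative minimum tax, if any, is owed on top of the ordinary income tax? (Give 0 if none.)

Ordinary income tax:
  65000 × 12% = 7800
  220000 × 19% = 41800
  58000 × 23% = 13340
  → 62940
  Less low-income housing credit 22000 → 40940

Alternative minimum tax:
  Adjusted income: 343000 + 58500 + 17500 = 419000
  Exemption: 25% × (419000 − 190000) = 57250 ≥ 31000, so the exemption is fully phased out
  Base: 419000 − 0 = 419000
  419000 × 11% = 46090

Excess of alternative minimum tax over ordinary income tax: 46090 − 40940 = 5150.

5150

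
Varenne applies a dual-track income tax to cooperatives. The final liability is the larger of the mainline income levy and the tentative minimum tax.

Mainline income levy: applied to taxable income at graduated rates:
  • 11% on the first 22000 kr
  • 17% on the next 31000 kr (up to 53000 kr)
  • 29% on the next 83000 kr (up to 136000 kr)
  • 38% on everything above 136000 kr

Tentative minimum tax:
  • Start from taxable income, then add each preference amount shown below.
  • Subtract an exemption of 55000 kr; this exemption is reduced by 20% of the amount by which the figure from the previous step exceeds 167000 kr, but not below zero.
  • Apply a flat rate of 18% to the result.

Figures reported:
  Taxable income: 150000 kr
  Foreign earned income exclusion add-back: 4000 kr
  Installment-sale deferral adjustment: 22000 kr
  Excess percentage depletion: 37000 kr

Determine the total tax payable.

Tentative minimum tax:
  Adjusted income: 150000 kr + 4000 kr + 22000 kr + 37000 kr = 213000 kr
  Exemption: 55000 kr − 20% × (213000 kr − 167000 kr) = 55000 kr − 9200 kr = 45800 kr
  Base: 213000 kr − 45800 kr = 167200 kr
  167200 kr × 18% = 30096 kr

Mainline income levy:
  22000 kr × 11% = 2420 kr
  31000 kr × 17% = 5270 kr
  83000 kr × 29% = 24070 kr
  14000 kr × 38% = 5320 kr
  → 37080 kr

37080 kr > 30096 kr, so the mainline income levy governs.

37080 kr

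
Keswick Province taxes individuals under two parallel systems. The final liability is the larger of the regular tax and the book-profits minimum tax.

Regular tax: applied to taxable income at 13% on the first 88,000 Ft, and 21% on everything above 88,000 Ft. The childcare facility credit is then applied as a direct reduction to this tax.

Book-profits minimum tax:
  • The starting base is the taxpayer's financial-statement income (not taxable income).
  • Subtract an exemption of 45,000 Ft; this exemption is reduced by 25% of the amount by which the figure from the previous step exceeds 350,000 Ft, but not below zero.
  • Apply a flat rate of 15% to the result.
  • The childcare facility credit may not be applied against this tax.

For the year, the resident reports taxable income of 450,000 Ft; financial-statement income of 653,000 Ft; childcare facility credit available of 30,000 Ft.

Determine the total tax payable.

Regular tax:
  88,000 Ft × 13% = 11,440 Ft
  362,000 Ft × 21% = 76,020 Ft
  → 87,460 Ft
  Less childcare facility credit 30,000 Ft → 57,460 Ft

Book-profits minimum tax:
  Base (financial-statement income): 653,000 Ft
  Exemption: 25% × (653,000 Ft − 350,000 Ft) = 75,750 Ft ≥ 45,000 Ft, so the exemption is fully phased out
  Base: 653,000 Ft − 0 Ft = 653,000 Ft
  653,000 Ft × 15% = 97,950 Ft

97,950 Ft > 57,460 Ft, so the book-profits minimum tax is the binding amount.

97,950 Ft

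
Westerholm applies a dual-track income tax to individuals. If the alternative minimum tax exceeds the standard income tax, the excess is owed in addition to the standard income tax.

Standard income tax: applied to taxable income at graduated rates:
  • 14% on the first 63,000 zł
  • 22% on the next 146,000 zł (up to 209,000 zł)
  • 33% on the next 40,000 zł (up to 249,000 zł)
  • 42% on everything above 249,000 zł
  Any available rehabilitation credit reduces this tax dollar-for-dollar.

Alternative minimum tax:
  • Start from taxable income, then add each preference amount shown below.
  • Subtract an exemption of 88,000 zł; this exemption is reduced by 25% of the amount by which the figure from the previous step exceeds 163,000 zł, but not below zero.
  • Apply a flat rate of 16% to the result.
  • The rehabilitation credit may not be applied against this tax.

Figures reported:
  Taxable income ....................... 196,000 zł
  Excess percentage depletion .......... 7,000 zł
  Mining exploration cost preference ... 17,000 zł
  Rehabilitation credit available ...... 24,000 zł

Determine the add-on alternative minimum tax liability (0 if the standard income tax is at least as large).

Standard income tax:
  63,000 zł × 14% = 8,820 zł
  133,000 zł × 22% = 29,260 zł
  → 38,080 zł
  Less rehabilitation credit 24,000 zł → 14,080 zł

Alternative minimum tax:
  Adjusted income: 196,000 zł + 7,000 zł + 17,000 zł = 220,000 zł
  Exemption: 88,000 zł − 25% × (220,000 zł − 163,000 zł) = 88,000 zł − 14,250 zł = 73,750 zł
  Base: 220,000 zł − 73,750 zł = 146,250 zł
  146,250 zł × 16% = 23,400 zł

Excess of alternative minimum tax over standard income tax: 23,400 zł − 14,080 zł = 9,320 zł.

9,320 zł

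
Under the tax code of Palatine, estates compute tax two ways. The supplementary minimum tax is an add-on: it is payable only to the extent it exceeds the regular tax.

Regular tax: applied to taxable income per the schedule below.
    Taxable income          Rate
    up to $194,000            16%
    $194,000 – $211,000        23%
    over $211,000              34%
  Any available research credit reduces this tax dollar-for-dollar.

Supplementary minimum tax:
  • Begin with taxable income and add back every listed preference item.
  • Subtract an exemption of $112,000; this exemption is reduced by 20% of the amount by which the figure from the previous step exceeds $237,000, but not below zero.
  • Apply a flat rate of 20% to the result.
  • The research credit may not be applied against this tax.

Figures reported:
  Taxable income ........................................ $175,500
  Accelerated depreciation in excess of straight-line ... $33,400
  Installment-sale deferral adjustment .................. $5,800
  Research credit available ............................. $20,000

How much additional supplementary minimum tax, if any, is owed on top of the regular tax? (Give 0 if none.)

Supplementary minimum tax:
  Adjusted income: $175,500 + $33,400 + $5,800 = $214,700
  Exemption: $214,700 ≤ $237,000, so full $112,000 applies
  Base: $214,700 − $112,000 = $102,700
  $102,700 × 20% = $20,540

Regular tax:
  $175,500 × 16% = $28,080
  Less research credit $20,000 → $8,080

Excess of supplementary minimum tax over regular tax: $20,540 − $8,080 = $12,460.

$12,460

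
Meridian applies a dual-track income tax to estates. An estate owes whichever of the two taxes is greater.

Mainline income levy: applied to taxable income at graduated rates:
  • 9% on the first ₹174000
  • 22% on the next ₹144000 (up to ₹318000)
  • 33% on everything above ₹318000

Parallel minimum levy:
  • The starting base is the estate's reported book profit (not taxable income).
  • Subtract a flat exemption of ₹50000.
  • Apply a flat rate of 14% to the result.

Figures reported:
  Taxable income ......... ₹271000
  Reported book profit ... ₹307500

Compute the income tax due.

₹37000

Parallel minimum levy:
  Base (reported book profit): ₹307500
  Less exemption ₹50000 → base ₹257500
  ₹257500 × 14% = ₹36050

Mainline income levy:
  ₹174000 × 9% = ₹15660
  ₹97000 × 22% = ₹21340
  → ₹37000

₹37000 > ₹36050, so the mainline income levy governs.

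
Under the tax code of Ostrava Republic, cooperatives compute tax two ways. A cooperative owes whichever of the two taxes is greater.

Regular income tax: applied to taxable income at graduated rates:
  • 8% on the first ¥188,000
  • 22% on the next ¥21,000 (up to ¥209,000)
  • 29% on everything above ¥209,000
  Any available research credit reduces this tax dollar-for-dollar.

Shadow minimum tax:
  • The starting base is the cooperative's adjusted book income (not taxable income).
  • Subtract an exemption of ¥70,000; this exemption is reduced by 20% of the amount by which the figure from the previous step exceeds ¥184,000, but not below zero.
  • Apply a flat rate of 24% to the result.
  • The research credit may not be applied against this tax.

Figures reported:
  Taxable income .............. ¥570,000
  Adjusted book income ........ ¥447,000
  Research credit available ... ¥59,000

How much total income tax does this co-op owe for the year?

Regular income tax:
  ¥188,000 × 8% = ¥15,040
  ¥21,000 × 22% = ¥4,620
  ¥361,000 × 29% = ¥104,690
  → ¥124,350
  Less research credit ¥59,000 → ¥65,350

Shadow minimum tax:
  Base (adjusted book income): ¥447,000
  Exemption: ¥70,000 − 20% × (¥447,000 − ¥184,000) = ¥70,000 − ¥52,600 = ¥17,400
  Base: ¥447,000 − ¥17,400 = ¥429,600
  ¥429,600 × 24% = ¥103,104

¥103,104 > ¥65,350, so the shadow minimum tax is the binding amount.

¥103,104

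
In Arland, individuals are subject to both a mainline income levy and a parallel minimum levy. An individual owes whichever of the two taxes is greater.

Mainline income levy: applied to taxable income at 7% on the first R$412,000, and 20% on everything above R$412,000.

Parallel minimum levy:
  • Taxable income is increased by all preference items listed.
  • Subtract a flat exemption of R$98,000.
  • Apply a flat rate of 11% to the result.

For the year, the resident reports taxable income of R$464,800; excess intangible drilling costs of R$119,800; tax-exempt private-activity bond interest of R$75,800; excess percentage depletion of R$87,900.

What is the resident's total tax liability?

R$71,533

Parallel minimum levy:
  Adjusted income: R$464,800 + R$119,800 + R$75,800 + R$87,900 = R$748,300
  Less exemption R$98,000 → base R$650,300
  R$650,300 × 11% = R$71,533

Mainline income levy:
  R$412,000 × 7% = R$28,840
  R$52,800 × 20% = R$10,560
  → R$39,400

R$71,533 > R$39,400, so the parallel minimum levy is the binding amount.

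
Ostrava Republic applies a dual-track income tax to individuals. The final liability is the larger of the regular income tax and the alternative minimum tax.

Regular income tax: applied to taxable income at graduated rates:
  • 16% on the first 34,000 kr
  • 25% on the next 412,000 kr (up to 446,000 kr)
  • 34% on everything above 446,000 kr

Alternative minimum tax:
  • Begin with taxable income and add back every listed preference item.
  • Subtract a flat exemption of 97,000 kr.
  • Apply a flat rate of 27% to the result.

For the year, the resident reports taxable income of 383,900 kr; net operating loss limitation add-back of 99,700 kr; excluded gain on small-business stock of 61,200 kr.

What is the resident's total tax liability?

120,906 kr

Alternative minimum tax:
  Adjusted income: 383,900 kr + 99,700 kr + 61,200 kr = 544,800 kr
  Less exemption 97,000 kr → base 447,800 kr
  447,800 kr × 27% = 120,906 kr

Regular income tax:
  34,000 kr × 16% = 5,440 kr
  349,900 kr × 25% = 87,475 kr
  → 92,915 kr

120,906 kr > 92,915 kr, so the alternative minimum tax is the binding amount.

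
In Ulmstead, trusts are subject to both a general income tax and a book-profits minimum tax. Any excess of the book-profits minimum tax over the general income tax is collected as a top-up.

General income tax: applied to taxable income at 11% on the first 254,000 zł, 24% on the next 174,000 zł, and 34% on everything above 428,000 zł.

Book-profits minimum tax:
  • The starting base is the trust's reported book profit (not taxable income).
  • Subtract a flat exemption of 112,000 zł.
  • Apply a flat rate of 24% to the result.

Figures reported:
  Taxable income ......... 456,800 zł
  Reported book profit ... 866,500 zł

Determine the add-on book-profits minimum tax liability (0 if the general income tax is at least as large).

General income tax:
  254,000 zł × 11% = 27,940 zł
  174,000 zł × 24% = 41,760 zł
  28,800 zł × 34% = 9,792 zł
  → 79,492 zł

Book-profits minimum tax:
  Base (reported book profit): 866,500 zł
  Less exemption 112,000 zł → base 754,500 zł
  754,500 zł × 24% = 181,080 zł

Excess of book-profits minimum tax over general income tax: 181,080 zł − 79,492 zł = 101,588 zł.

101,588 zł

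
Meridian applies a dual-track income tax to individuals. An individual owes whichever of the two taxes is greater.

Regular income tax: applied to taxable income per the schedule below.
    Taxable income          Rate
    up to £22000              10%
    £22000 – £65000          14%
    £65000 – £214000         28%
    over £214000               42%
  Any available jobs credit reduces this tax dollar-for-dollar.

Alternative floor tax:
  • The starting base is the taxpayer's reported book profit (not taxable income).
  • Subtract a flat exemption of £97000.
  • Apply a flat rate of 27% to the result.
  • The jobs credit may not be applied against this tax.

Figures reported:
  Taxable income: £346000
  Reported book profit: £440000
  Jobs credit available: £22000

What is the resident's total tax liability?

Alternative floor tax:
  Base (reported book profit): £440000
  Less exemption £97000 → base £343000
  £343000 × 27% = £92610

Regular income tax:
  £22000 × 10% = £2200
  £43000 × 14% = £6020
  £149000 × 28% = £41720
  £132000 × 42% = £55440
  → £105380
  Less jobs credit £22000 → £83380

£92610 > £83380, so the alternative floor tax is the binding amount.

£92610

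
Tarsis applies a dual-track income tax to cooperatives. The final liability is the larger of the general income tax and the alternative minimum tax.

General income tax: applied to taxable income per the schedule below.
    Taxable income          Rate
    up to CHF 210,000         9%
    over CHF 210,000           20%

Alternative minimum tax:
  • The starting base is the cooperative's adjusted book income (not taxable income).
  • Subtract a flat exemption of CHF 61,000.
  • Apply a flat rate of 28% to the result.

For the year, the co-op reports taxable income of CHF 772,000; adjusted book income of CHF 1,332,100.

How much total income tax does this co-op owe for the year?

CHF 355,908

Alternative minimum tax:
  Base (adjusted book income): CHF 1,332,100
  Less exemption CHF 61,000 → base CHF 1,271,100
  CHF 1,271,100 × 28% = CHF 355,908

General income tax:
  CHF 210,000 × 9% = CHF 18,900
  CHF 562,000 × 20% = CHF 112,400
  → CHF 131,300

CHF 355,908 > CHF 131,300, so the alternative minimum tax is the binding amount.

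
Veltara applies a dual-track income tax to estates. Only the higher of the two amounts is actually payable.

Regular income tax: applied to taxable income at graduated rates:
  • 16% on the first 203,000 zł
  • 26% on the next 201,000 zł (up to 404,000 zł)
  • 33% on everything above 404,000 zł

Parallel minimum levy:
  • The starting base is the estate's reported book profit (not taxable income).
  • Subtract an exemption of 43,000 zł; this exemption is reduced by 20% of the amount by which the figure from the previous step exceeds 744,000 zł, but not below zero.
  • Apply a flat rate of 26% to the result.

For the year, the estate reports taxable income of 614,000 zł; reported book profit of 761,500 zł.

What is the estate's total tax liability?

187,720 zł

Regular income tax:
  203,000 zł × 16% = 32,480 zł
  201,000 zł × 26% = 52,260 zł
  210,000 zł × 33% = 69,300 zł
  → 154,040 zł

Parallel minimum levy:
  Base (reported book profit): 761,500 zł
  Exemption: 43,000 zł − 20% × (761,500 zł − 744,000 zł) = 43,000 zł − 3,500 zł = 39,500 zł
  Base: 761,500 zł − 39,500 zł = 722,000 zł
  722,000 zł × 26% = 187,720 zł

187,720 zł > 154,040 zł, so the parallel minimum levy is the binding amount.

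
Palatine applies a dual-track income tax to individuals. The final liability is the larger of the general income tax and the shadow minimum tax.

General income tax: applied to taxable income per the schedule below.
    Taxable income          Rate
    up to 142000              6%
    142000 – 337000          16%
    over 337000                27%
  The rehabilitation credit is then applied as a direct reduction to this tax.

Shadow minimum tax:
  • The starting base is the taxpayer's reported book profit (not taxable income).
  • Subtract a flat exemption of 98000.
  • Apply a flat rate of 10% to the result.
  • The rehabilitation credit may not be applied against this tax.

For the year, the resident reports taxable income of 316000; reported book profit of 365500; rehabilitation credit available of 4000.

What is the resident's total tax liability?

General income tax:
  142000 × 6% = 8520
  174000 × 16% = 27840
  → 36360
  Less rehabilitation credit 4000 → 32360

Shadow minimum tax:
  Base (reported book profit): 365500
  Less exemption 98000 → base 267500
  267500 × 10% = 26750

32360 > 26750, so the general income tax governs.

32360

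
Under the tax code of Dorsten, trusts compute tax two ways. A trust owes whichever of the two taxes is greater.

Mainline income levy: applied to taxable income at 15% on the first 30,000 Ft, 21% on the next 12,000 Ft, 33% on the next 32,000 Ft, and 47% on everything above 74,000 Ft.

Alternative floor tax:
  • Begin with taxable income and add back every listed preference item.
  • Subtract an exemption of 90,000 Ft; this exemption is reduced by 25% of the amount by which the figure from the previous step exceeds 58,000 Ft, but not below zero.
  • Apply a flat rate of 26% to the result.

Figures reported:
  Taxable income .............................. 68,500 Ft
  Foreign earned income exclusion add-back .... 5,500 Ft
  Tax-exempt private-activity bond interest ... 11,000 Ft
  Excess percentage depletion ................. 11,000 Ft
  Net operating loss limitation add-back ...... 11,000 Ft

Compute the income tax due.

15,765 Ft

Alternative floor tax:
  Adjusted income: 68,500 Ft + 5,500 Ft + 11,000 Ft + 11,000 Ft + 11,000 Ft = 107,000 Ft
  Exemption: 90,000 Ft − 25% × (107,000 Ft − 58,000 Ft) = 90,000 Ft − 12,250 Ft = 77,750 Ft
  Base: 107,000 Ft − 77,750 Ft = 29,250 Ft
  29,250 Ft × 26% = 7,605 Ft

Mainline income levy:
  30,000 Ft × 15% = 4,500 Ft
  12,000 Ft × 21% = 2,520 Ft
  26,500 Ft × 33% = 8,745 Ft
  → 15,765 Ft

15,765 Ft > 7,605 Ft, so the mainline income levy governs.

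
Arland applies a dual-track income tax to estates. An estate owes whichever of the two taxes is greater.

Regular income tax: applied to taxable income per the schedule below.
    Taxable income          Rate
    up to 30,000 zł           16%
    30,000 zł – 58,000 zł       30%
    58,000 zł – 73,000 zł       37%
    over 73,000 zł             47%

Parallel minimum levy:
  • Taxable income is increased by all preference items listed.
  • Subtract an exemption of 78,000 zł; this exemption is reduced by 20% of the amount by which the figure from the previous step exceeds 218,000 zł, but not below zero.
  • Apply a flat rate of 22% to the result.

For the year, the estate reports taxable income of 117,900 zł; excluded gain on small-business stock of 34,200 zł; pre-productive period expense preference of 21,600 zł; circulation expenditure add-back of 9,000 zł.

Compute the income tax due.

39,853 zł

Regular income tax:
  30,000 zł × 16% = 4,800 zł
  28,000 zł × 30% = 8,400 zł
  15,000 zł × 37% = 5,550 zł
  44,900 zł × 47% = 21,103 zł
  → 39,853 zł

Parallel minimum levy:
  Adjusted income: 117,900 zł + 34,200 zł + 21,600 zł + 9,000 zł = 182,700 zł
  Exemption: 182,700 zł ≤ 218,000 zł, so full 78,000 zł applies
  Base: 182,700 zł − 78,000 zł = 104,700 zł
  104,700 zł × 22% = 23,034 zł

39,853 zł > 23,034 zł, so the regular income tax governs.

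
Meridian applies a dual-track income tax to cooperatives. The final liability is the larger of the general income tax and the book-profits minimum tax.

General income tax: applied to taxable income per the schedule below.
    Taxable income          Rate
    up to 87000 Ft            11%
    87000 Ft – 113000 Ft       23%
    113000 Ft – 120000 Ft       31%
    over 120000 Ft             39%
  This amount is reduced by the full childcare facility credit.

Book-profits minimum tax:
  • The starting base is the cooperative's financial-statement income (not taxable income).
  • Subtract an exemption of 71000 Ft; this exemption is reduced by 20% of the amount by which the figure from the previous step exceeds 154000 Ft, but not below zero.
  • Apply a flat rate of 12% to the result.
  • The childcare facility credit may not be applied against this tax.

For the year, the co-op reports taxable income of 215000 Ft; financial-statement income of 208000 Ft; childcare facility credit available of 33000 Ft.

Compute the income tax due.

21770 Ft

General income tax:
  87000 Ft × 11% = 9570 Ft
  26000 Ft × 23% = 5980 Ft
  7000 Ft × 31% = 2170 Ft
  95000 Ft × 39% = 37050 Ft
  → 54770 Ft
  Less childcare facility credit 33000 Ft → 21770 Ft

Book-profits minimum tax:
  Base (financial-statement income): 208000 Ft
  Exemption: 71000 Ft − 20% × (208000 Ft − 154000 Ft) = 71000 Ft − 10800 Ft = 60200 Ft
  Base: 208000 Ft − 60200 Ft = 147800 Ft
  147800 Ft × 12% = 17736 Ft

21770 Ft > 17736 Ft, so the general income tax governs.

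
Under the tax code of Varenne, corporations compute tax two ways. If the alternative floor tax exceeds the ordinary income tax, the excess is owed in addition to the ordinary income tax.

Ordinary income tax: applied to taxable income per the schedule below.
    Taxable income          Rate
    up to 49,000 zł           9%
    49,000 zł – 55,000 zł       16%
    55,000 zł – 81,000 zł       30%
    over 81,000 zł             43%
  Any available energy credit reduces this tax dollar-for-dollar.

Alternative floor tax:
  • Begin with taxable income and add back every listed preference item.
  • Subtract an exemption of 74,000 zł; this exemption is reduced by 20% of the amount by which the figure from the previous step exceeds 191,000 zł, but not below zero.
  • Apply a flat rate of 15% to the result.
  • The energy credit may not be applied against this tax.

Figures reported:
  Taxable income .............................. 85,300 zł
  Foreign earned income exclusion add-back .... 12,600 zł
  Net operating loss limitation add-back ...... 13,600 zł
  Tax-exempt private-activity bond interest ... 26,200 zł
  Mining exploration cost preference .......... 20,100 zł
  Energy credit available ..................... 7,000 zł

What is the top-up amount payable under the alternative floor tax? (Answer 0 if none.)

Alternative floor tax:
  Adjusted income: 85,300 zł + 12,600 zł + 13,600 zł + 26,200 zł + 20,100 zł = 157,800 zł
  Exemption: 157,800 zł ≤ 191,000 zł, so full 74,000 zł applies
  Base: 157,800 zł − 74,000 zł = 83,800 zł
  83,800 zł × 15% = 12,570 zł

Ordinary income tax:
  49,000 zł × 9% = 4,410 zł
  6,000 zł × 16% = 960 zł
  26,000 zł × 30% = 7,800 zł
  4,300 zł × 43% = 1,849 zł
  → 15,019 zł
  Less energy credit 7,000 zł → 8,019 zł

Excess of alternative floor tax over ordinary income tax: 12,570 zł − 8,019 zł = 4,551 zł.

4,551 zł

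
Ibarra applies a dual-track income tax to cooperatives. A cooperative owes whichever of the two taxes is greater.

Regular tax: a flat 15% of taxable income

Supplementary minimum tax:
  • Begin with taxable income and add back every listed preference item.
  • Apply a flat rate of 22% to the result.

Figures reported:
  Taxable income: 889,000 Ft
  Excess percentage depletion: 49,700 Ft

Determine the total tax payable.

206,514 Ft

Regular tax:
  889,000 Ft × 15% = 133,350 Ft

Supplementary minimum tax:
  Adjusted income: 889,000 Ft + 49,700 Ft = 938,700 Ft
  938,700 Ft × 22% = 206,514 Ft

206,514 Ft > 133,350 Ft, so the supplementary minimum tax is the binding amount.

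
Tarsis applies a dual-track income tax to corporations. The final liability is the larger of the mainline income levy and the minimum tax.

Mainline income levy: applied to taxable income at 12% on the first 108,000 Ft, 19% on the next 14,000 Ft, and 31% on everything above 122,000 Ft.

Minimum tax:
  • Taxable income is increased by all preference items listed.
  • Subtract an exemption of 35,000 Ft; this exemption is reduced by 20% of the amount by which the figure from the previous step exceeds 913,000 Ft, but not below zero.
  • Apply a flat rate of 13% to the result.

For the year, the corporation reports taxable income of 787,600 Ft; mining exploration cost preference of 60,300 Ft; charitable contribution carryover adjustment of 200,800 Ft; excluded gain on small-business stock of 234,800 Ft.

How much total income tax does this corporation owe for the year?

221,956 Ft

Minimum tax:
  Adjusted income: 787,600 Ft + 60,300 Ft + 200,800 Ft + 234,800 Ft = 1,283,500 Ft
  Exemption: 20% × (1,283,500 Ft − 913,000 Ft) = 74,100 Ft ≥ 35,000 Ft, so the exemption is fully phased out
  Base: 1,283,500 Ft − 0 Ft = 1,283,500 Ft
  1,283,500 Ft × 13% = 166,855 Ft

Mainline income levy:
  108,000 Ft × 12% = 12,960 Ft
  14,000 Ft × 19% = 2,660 Ft
  665,600 Ft × 31% = 206,336 Ft
  → 221,956 Ft

221,956 Ft > 166,855 Ft, so the mainline income levy governs.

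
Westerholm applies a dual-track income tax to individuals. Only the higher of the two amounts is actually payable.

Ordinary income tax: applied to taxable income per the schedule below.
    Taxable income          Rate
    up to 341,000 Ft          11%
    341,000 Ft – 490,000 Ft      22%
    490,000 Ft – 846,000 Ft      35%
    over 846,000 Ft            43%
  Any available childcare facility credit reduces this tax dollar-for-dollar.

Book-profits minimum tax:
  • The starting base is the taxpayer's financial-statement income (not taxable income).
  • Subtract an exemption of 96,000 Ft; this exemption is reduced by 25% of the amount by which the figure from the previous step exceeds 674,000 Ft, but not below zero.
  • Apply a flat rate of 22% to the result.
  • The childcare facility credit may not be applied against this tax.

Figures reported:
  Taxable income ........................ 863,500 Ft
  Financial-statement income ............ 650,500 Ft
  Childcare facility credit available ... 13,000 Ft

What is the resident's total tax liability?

Book-profits minimum tax:
  Base (financial-statement income): 650,500 Ft
  Exemption: 650,500 Ft ≤ 674,000 Ft, so full 96,000 Ft applies
  Base: 650,500 Ft − 96,000 Ft = 554,500 Ft
  554,500 Ft × 22% = 121,990 Ft

Ordinary income tax:
  341,000 Ft × 11% = 37,510 Ft
  149,000 Ft × 22% = 32,780 Ft
  356,000 Ft × 35% = 124,600 Ft
  17,500 Ft × 43% = 7,525 Ft
  → 202,415 Ft
  Less childcare facility credit 13,000 Ft → 189,415 Ft

189,415 Ft > 121,990 Ft, so the ordinary income tax governs.

189,415 Ft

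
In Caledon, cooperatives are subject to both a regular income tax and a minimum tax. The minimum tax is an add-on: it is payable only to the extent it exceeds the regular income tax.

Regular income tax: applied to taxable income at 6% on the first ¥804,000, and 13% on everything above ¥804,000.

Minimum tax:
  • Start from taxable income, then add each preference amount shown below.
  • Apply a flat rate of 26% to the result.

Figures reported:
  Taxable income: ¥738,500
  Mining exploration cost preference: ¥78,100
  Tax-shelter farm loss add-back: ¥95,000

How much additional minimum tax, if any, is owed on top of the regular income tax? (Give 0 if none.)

¥192,706

Regular income tax:
  ¥738,500 × 6% = ¥44,310

Minimum tax:
  Adjusted income: ¥738,500 + ¥78,100 + ¥95,000 = ¥911,600
  ¥911,600 × 26% = ¥237,016

Excess of minimum tax over regular income tax: ¥237,016 − ¥44,310 = ¥192,706.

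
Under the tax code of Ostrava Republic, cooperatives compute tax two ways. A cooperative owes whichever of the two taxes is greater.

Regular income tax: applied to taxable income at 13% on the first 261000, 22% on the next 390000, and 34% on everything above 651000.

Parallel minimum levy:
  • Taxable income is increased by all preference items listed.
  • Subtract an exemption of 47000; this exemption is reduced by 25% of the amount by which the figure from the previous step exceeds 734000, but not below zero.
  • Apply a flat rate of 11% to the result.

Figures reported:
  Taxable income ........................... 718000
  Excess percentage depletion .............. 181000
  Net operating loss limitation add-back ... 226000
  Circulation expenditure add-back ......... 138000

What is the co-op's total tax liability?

142510

Parallel minimum levy:
  Adjusted income: 718000 + 181000 + 226000 + 138000 = 1263000
  Exemption: 25% × (1263000 − 734000) = 132250 ≥ 47000, so the exemption is fully phased out
  Base: 1263000 − 0 = 1263000
  1263000 × 11% = 138930

Regular income tax:
  261000 × 13% = 33930
  390000 × 22% = 85800
  67000 × 34% = 22780
  → 142510

142510 > 138930, so the regular income tax governs.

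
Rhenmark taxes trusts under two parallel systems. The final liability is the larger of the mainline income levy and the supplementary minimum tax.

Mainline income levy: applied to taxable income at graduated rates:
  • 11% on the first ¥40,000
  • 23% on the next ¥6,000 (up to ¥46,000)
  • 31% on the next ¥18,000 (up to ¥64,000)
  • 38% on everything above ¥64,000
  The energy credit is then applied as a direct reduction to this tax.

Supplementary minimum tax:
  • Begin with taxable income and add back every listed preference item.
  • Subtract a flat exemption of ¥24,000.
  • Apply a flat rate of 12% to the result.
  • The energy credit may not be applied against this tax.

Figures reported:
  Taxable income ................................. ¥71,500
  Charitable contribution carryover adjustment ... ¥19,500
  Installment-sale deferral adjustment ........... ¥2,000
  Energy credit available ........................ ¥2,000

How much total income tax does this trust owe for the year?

Supplementary minimum tax:
  Adjusted income: ¥71,500 + ¥19,500 + ¥2,000 = ¥93,000
  Less exemption ¥24,000 → base ¥69,000
  ¥69,000 × 12% = ¥8,280

Mainline income levy:
  ¥40,000 × 11% = ¥4,400
  ¥6,000 × 23% = ¥1,380
  ¥18,000 × 31% = ¥5,580
  ¥7,500 × 38% = ¥2,850
  → ¥14,210
  Less energy credit ¥2,000 → ¥12,210

¥12,210 > ¥8,280, so the mainline income levy governs.

¥12,210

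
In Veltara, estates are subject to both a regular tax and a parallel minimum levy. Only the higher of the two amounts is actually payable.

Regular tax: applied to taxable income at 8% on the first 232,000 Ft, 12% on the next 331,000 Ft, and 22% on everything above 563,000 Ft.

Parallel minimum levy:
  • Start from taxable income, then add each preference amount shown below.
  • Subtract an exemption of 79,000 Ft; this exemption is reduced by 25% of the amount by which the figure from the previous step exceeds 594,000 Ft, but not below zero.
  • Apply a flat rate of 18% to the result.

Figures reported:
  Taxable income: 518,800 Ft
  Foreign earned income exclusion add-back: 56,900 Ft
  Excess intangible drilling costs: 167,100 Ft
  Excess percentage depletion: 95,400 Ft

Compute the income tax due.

147,645 Ft

Parallel minimum levy:
  Adjusted income: 518,800 Ft + 56,900 Ft + 167,100 Ft + 95,400 Ft = 838,200 Ft
  Exemption: 79,000 Ft − 25% × (838,200 Ft − 594,000 Ft) = 79,000 Ft − 61,050 Ft = 17,950 Ft
  Base: 838,200 Ft − 17,950 Ft = 820,250 Ft
  820,250 Ft × 18% = 147,645 Ft

Regular tax:
  232,000 Ft × 8% = 18,560 Ft
  286,800 Ft × 12% = 34,416 Ft
  → 52,976 Ft

147,645 Ft > 52,976 Ft, so the parallel minimum levy is the binding amount.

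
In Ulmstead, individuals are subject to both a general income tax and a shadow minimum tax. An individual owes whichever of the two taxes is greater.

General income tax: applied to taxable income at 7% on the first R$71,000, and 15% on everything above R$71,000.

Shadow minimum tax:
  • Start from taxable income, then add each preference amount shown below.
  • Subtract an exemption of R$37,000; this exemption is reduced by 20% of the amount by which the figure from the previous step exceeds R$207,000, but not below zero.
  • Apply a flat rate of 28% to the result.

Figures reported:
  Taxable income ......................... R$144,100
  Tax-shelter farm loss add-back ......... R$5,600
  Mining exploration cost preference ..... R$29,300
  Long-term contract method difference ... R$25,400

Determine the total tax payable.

Shadow minimum tax:
  Adjusted income: R$144,100 + R$5,600 + R$29,300 + R$25,400 = R$204,400
  Exemption: R$204,400 ≤ R$207,000, so full R$37,000 applies
  Base: R$204,400 − R$37,000 = R$167,400
  R$167,400 × 28% = R$46,872

General income tax:
  R$71,000 × 7% = R$4,970
  R$73,100 × 15% = R$10,965
  → R$15,935

R$46,872 > R$15,935, so the shadow minimum tax is the binding amount.

R$46,872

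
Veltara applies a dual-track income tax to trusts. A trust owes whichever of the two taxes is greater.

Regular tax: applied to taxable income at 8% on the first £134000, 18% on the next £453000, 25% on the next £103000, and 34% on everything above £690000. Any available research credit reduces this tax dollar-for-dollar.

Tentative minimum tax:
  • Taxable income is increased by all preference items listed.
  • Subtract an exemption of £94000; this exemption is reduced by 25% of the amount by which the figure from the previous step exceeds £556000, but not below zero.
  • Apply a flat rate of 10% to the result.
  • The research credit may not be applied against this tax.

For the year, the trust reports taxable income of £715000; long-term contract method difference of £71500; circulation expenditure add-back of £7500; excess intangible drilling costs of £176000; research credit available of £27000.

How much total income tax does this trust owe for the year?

£99510

Tentative minimum tax:
  Adjusted income: £715000 + £71500 + £7500 + £176000 = £970000
  Exemption: 25% × (£970000 − £556000) = £103500 ≥ £94000, so the exemption is fully phased out
  Base: £970000 − £0 = £970000
  £970000 × 10% = £97000

Regular tax:
  £134000 × 8% = £10720
  £453000 × 18% = £81540
  £103000 × 25% = £25750
  £25000 × 34% = £8500
  → £126510
  Less research credit £27000 → £99510

£99510 > £97000, so the regular tax governs.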